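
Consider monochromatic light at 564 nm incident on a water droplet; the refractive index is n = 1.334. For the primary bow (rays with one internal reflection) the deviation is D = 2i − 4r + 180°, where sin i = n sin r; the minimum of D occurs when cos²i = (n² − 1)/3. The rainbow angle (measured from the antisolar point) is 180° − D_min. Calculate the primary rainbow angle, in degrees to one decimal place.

41.9°

cos²i = (1.77956 − 1)/3 = 0.25985; i = arccos(0.50976) = 59.352°.
sin r = sin 59.352°/1.334 = 0.64492; r = 40.159°.
D_min = 2·59.352° − 4·40.159° + 180° = 138.067°.
Rainbow angle = 180° − D_min = 41.933°.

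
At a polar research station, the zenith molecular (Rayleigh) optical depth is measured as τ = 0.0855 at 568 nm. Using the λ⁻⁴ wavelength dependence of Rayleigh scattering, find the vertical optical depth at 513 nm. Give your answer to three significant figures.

0.128

τ(513 nm) = τ(568 nm) × (568/513)⁴ = 0.0855 × (1.1072)⁴ = 0.0855 × 1.5029 = 0.1285.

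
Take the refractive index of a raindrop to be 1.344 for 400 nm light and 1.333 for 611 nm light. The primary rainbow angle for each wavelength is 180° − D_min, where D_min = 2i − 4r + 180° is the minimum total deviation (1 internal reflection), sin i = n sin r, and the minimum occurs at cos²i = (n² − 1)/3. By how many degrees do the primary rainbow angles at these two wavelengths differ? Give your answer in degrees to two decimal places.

At 400 nm (n = 1.344): cos²i = 0.26878 → i = 58.772°, r = 39.512°, D_min = 139.495°, rainbow angle = 40.505°.
At 611 nm (n = 1.333): cos²i = 0.25896 → i = 59.410°, r = 40.225°, D_min = 137.922°, rainbow angle = 42.078°.
Angular width = |40.505° − 42.078°| = 1.573°.

1.57°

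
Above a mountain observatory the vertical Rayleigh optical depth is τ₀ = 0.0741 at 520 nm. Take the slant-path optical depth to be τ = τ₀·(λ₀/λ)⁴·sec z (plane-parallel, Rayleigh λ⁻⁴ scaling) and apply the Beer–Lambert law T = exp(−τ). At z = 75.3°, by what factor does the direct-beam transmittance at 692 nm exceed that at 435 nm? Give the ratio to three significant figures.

Airmass: sec 75.3° = 3.9408.
τ(692 nm) = 0.0741 × (520/692)⁴ × 3.9408 = 0.0741 × 0.3189 × 3.9408 = 0.0931.
τ(435 nm) = 0.0741 × (520/435)⁴ × 3.9408 = 0.0741 × 2.0420 × 3.9408 = 0.5963.
T(692)/T(435) = exp(τ_B − τ_A) = exp(0.5032) = 1.6540.

1.65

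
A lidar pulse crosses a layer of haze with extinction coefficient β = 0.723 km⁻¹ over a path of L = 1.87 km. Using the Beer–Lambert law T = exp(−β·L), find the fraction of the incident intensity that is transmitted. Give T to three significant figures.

0.259

τ = β·L = 0.723 × 1.87 = 1.3520.
T = exp(−1.3520) = 0.2587.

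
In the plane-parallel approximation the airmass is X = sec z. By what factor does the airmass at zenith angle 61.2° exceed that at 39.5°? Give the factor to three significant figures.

1.60

X(61.2°)/X(39.5°) = sec 61.2° / sec 39.5° = cos 39.5° / cos 61.2° = 0.7716/0.4818 = 1.6017.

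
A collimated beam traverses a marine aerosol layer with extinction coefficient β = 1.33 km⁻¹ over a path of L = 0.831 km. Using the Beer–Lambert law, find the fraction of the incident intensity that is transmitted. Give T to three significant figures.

τ = β·L = 1.33 × 0.831 = 1.1052.
T = exp(−1.1052) = 0.3311.

0.331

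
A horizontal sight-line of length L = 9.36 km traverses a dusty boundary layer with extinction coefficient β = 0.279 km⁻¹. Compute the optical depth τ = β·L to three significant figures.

τ = β·L = 0.279 × 9.36 = 2.6114.

2.61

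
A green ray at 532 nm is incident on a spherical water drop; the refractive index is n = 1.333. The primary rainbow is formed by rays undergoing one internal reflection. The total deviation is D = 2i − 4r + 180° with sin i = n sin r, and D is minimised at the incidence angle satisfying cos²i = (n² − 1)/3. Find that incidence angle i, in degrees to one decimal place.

cos²i = (1.333² − 1)/3 = (1.77689 − 1)/3 = 0.25896.
cos i = 0.50888, so i = 59.410°.

59.4°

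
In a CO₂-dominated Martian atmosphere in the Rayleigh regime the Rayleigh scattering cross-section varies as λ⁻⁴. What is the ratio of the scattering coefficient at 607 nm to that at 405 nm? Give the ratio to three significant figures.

0.198

Rayleigh scattering ∝ λ⁻⁴, so the ratio of coefficients is the inverse fourth power of the wavelength ratio.
σ(607)/σ(405) = (405/607)⁴ = (0.6672)⁴ = 0.1982.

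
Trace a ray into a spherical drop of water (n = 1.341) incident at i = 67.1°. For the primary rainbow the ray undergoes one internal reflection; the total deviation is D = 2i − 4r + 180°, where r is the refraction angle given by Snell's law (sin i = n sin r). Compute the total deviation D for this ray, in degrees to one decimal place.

sin r = sin 67.1° / 1.341 = 0.9212/1.341 = 0.6869; r = 43.39°.
D = 2·67.1° − 4·43.39° + 180° = 134.20° − 173.55° + 180° = 140.65°.

140.6°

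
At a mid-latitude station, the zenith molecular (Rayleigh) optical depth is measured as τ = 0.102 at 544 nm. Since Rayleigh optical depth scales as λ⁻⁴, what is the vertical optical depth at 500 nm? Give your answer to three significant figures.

τ(500 nm) = τ(544 nm) × (544/500)⁴ = 0.102 × (1.0880)⁴ = 0.102 × 1.4012 = 0.1429.

0.143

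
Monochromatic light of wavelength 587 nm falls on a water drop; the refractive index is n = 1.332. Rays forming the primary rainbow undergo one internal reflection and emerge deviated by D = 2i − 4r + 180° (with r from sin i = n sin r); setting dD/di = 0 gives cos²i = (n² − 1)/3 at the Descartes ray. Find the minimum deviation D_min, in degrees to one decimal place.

cos²i = (1.77422 − 1)/3 = 0.25807; i = arccos(0.50801) = 59.469°.
sin r = sin 59.469°/1.332 = 0.64666; r = 40.290°.
D_min = 2·59.469° − 4·40.290° + 180° = 137.776°.

137.8°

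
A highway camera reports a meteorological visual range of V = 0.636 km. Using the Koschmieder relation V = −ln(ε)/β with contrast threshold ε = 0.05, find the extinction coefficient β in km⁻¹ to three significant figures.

β = −ln(0.05) / V = 2.996 / 0.636 = 4.7103 km⁻¹.

4.71 km⁻¹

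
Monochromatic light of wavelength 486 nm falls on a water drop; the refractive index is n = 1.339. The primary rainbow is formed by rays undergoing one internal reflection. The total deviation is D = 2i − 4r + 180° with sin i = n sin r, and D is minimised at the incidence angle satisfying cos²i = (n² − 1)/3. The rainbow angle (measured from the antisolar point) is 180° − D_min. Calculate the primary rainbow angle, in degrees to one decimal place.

41.2°

cos²i = (1.79292 − 1)/3 = 0.26431; i = arccos(0.51411) = 59.062°.
sin r = sin 59.062°/1.339 = 0.64057; r = 39.834°.
D_min = 2·59.062° − 4·39.834° + 180° = 138.786°.
Rainbow angle = 180° − D_min = 41.214°.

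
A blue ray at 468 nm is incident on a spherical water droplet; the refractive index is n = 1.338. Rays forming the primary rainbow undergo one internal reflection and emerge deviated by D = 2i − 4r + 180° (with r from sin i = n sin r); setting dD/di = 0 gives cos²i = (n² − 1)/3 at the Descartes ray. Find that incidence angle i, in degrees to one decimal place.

cos²i = (1.338² − 1)/3 = (1.79024 − 1)/3 = 0.26341.
cos i = 0.51324, so i = 59.120°.

59.1°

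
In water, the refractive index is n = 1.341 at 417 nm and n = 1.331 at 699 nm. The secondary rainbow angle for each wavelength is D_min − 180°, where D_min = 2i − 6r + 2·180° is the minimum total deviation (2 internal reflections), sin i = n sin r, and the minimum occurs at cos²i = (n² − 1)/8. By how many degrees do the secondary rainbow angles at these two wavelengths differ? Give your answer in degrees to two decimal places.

At 417 nm (n = 1.341): cos²i = 0.09979 → i = 71.586°, r = 45.034°, D_min = 232.966°, rainbow angle = 52.966°.
At 699 nm (n = 1.331): cos²i = 0.09645 → i = 71.907°, r = 45.575°, D_min = 230.365°, rainbow angle = 50.365°.
Angular width = |52.966° − 50.365°| = 2.601°.

2.60°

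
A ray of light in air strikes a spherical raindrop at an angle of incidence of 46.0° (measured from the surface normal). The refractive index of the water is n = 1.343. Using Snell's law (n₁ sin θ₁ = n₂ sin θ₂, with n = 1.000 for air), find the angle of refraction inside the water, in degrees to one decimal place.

Snell: sin θ_r = sin θ_i / n = sin 46.0° / 1.343 = 0.7193 / 1.343 = 0.5356.
θ_r = arcsin(0.5356) = 32.39°.

32.4°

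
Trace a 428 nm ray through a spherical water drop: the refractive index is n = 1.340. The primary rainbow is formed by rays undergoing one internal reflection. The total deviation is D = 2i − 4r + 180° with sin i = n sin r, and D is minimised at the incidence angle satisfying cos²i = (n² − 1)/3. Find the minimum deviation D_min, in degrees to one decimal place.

138.9°

cos²i = (1.79560 − 1)/3 = 0.26520; i = arccos(0.51498) = 59.004°.
sin r = sin 59.004°/1.340 = 0.63971; r = 39.770°.
D_min = 2·59.004° − 4·39.770° + 180° = 138.929°.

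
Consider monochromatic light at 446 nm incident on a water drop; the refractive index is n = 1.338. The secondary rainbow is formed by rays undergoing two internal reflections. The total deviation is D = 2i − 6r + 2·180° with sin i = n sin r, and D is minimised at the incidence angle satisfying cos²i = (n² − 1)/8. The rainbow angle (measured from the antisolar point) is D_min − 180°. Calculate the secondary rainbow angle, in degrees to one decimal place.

52.2°

cos²i = (1.79024 − 1)/8 = 0.09878; i = arccos(0.31429) = 71.682°.
sin r = sin 71.682°/1.338 = 0.70951; r = 45.195°.
D_min = 2·71.682° − 6·45.195° + 360° = 232.193°.
Rainbow angle = D_min − 180° = 52.193°.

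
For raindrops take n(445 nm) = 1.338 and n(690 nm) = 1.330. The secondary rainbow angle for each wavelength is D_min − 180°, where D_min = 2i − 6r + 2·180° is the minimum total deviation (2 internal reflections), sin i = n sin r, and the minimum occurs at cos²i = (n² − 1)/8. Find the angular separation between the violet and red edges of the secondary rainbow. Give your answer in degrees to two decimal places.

At 445 nm (n = 1.338): cos²i = 0.09878 → i = 71.682°, r = 45.195°, D_min = 232.193°, rainbow angle = 52.193°.
At 690 nm (n = 1.330): cos²i = 0.09611 → i = 71.940°, r = 45.630°, D_min = 230.101°, rainbow angle = 50.101°.
Angular width = |52.193° − 50.101°| = 2.092°.

2.09°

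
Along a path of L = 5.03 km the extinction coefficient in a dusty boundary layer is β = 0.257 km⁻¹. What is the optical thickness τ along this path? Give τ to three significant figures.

τ = β·L = 0.257 × 5.03 = 1.2927.

1.29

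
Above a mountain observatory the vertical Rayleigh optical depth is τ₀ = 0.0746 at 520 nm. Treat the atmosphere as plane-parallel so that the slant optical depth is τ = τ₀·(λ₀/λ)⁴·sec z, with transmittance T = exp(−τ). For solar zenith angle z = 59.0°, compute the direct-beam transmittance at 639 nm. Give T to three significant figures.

sec 59.0° = 1.9416.
τ = 0.0746 × (520/639)⁴ × 1.9416 = 0.0746 × 0.4385 × 1.9416 = 0.0635.
T = exp(−0.0635) = 0.9385.

0.938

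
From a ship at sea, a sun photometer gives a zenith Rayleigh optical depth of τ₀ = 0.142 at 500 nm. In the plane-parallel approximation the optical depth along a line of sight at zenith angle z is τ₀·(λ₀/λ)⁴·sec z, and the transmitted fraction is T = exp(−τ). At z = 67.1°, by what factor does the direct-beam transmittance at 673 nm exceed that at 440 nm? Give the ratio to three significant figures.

Airmass: sec 67.1° = 2.5699.
τ(673 nm) = 0.142 × (500/673)⁴ × 2.5699 = 0.142 × 0.3047 × 2.5699 = 0.1112.
τ(440 nm) = 0.142 × (500/440)⁴ × 2.5699 = 0.142 × 1.6675 × 2.5699 = 0.6085.
T(673)/T(440) = exp(τ_B − τ_A) = exp(0.4973) = 1.6443.

1.64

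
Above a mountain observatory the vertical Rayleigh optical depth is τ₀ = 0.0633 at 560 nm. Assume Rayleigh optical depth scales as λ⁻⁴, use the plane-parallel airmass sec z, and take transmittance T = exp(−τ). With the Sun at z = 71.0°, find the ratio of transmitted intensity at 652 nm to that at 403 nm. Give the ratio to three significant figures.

1.86

Airmass: sec 71.0° = 3.0716.
τ(652 nm) = 0.0633 × (560/652)⁴ × 3.0716 = 0.0633 × 0.5442 × 3.0716 = 0.1058.
τ(403 nm) = 0.0633 × (560/403)⁴ × 3.0716 = 0.0633 × 3.7285 × 3.0716 = 0.7249.
T(652)/T(403) = exp(τ_B − τ_A) = exp(0.6191) = 1.8573.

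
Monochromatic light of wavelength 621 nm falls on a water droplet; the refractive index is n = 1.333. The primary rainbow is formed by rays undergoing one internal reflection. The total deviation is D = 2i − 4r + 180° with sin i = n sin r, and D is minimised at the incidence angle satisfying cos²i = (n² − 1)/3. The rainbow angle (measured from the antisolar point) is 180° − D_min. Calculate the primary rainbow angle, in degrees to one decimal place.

42.1°

cos²i = (1.77689 − 1)/3 = 0.25896; i = arccos(0.50888) = 59.410°.
sin r = sin 59.410°/1.333 = 0.64579; r = 40.225°.
D_min = 2·59.410° − 4·40.225° + 180° = 137.922°.
Rainbow angle = 180° − D_min = 42.078°.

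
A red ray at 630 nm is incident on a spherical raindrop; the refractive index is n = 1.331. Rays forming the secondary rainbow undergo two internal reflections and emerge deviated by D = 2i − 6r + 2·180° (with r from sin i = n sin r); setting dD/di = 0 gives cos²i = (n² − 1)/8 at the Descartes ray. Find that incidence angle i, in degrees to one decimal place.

71.9°

cos²i = (1.331² − 1)/8 = (1.77156 − 1)/8 = 0.09645.
cos i = 0.31056, so i = 71.907°.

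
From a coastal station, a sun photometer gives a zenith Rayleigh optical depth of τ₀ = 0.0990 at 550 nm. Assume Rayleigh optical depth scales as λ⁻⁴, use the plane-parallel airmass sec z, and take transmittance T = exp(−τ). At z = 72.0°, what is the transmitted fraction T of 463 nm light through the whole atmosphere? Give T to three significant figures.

sec 72.0° = 3.2361.
τ = 0.0990 × (550/463)⁴ × 3.2361 = 0.0990 × 1.9913 × 3.2361 = 0.6379.
T = exp(−0.6379) = 0.5284.

0.528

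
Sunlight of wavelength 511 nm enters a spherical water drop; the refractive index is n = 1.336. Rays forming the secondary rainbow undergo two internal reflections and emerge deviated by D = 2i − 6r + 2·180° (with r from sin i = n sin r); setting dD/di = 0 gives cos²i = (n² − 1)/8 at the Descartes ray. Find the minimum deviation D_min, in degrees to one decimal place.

cos²i = (1.78490 − 1)/8 = 0.09811; i = arccos(0.31323) = 71.746°.
sin r = sin 71.746°/1.336 = 0.71084; r = 45.303°.
D_min = 2·71.746° − 6·45.303° + 360° = 231.674°.

231.7°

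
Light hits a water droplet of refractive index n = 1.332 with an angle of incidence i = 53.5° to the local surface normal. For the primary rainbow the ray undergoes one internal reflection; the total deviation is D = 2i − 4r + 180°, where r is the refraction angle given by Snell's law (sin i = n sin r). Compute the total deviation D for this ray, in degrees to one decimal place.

sin r = sin 53.5° / 1.332 = 0.8039/1.332 = 0.6035; r = 37.12°.
D = 2·53.5° − 4·37.12° + 180° = 107.00° − 148.48° + 180° = 138.52°.

138.5°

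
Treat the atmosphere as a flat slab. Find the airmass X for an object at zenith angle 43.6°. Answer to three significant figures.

1.38

X = sec z = 1/cos 43.6° = 1/0.7242 = 1.3809.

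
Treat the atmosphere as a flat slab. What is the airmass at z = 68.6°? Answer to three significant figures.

2.74

X = sec z = 1/cos 68.6° = 1/0.3649 = 2.7407.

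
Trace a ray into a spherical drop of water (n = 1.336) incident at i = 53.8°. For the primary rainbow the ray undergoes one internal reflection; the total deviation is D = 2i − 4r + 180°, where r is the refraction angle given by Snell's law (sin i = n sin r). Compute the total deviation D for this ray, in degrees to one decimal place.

139.0°

sin r = sin 53.8° / 1.336 = 0.8070/1.336 = 0.6040; r = 37.16°.
D = 2·53.8° − 4·37.16° + 180° = 107.60° − 148.63° + 180° = 138.97°.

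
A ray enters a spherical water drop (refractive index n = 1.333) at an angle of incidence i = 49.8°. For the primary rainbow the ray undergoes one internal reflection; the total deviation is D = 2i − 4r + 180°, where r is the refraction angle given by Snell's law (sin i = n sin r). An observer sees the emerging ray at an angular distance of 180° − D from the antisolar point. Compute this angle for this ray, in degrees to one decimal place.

sin r = sin 49.8° / 1.333 = 0.7638/1.333 = 0.5730; r = 34.96°.
D = 2·49.8° − 4·34.96° + 180° = 99.60° − 139.84° + 180° = 139.76°.
Angle from antisolar point = 180° − D = 40.24°.

40.2°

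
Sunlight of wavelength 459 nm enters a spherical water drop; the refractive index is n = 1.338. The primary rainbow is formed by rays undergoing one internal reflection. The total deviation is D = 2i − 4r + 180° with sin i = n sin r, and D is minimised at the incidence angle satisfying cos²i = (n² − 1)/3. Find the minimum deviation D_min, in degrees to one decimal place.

cos²i = (1.79024 − 1)/3 = 0.26341; i = arccos(0.51324) = 59.120°.
sin r = sin 59.120°/1.338 = 0.64144; r = 39.899°.
D_min = 2·59.120° − 4·39.899° + 180° = 138.643°.

138.6°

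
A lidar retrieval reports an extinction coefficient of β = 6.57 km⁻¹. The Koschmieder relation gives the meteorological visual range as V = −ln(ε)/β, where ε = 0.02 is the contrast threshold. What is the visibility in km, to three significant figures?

V = −ln(0.02) / 6.57 = 3.912 / 6.57 = 0.5954 km.

0.595 km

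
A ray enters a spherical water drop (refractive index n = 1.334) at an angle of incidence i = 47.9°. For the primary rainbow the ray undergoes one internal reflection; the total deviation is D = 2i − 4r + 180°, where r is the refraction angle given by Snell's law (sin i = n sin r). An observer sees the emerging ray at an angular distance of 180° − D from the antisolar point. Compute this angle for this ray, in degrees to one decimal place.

sin r = sin 47.9° / 1.334 = 0.7420/1.334 = 0.5562; r = 33.79°.
D = 2·47.9° − 4·33.79° + 180° = 95.80° − 135.17° + 180° = 140.63°.
Angle from antisolar point = 180° − D = 39.37°.

39.4°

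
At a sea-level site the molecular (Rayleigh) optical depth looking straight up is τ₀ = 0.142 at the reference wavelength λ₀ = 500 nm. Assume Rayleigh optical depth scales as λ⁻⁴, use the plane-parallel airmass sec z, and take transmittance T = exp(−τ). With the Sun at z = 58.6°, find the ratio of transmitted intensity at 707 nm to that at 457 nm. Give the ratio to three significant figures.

1.38

Airmass: sec 58.6° = 1.9194.
τ(707 nm) = 0.142 × (500/707)⁴ × 1.9194 = 0.142 × 0.2502 × 1.9194 = 0.0682.
τ(457 nm) = 0.142 × (500/457)⁴ × 1.9194 = 0.142 × 1.4329 × 1.9194 = 0.3905.
T(707)/T(457) = exp(τ_B − τ_A) = exp(0.3224) = 1.3804.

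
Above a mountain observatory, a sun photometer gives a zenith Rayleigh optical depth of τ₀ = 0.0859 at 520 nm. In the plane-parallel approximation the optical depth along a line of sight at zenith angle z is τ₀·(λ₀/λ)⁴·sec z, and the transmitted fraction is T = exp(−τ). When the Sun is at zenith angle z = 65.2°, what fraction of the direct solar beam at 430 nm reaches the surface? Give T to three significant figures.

sec 65.2° = 2.3841.
τ = 0.0859 × (520/430)⁴ × 2.3841 = 0.0859 × 2.1386 × 2.3841 = 0.4380.
T = exp(−0.4380) = 0.6453.

0.645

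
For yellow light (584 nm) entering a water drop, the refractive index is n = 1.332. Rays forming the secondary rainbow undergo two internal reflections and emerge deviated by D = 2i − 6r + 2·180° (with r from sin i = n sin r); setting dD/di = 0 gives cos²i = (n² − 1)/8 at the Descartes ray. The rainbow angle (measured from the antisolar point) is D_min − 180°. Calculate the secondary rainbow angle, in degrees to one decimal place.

cos²i = (1.77422 − 1)/8 = 0.09678; i = arccos(0.31109) = 71.875°.
sin r = sin 71.875°/1.332 = 0.71350; r = 45.520°.
D_min = 2·71.875° − 6·45.520° + 360° = 230.628°.
Rainbow angle = D_min − 180° = 50.628°.

50.6°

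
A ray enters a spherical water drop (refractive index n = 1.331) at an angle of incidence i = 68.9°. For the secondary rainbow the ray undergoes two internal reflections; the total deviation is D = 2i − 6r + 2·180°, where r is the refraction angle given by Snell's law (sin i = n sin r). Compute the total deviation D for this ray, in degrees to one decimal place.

230.8°

sin r = sin 68.9° / 1.331 = 0.9330/1.331 = 0.7009; r = 44.50°.
D = 2·68.9° − 6·44.50° + 2·180° = 137.80° − 267.02° + 360° = 230.78°.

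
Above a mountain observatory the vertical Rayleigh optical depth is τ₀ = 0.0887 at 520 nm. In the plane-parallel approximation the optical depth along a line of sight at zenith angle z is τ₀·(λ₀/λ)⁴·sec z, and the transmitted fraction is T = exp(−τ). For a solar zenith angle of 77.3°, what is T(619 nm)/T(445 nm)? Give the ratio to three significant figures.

Airmass: sec 77.3° = 4.5486.
τ(619 nm) = 0.0887 × (520/619)⁴ × 4.5486 = 0.0887 × 0.4980 × 4.5486 = 0.2009.
τ(445 nm) = 0.0887 × (520/445)⁴ × 4.5486 = 0.0887 × 1.8645 × 4.5486 = 0.7523.
T(619)/T(445) = exp(τ_B − τ_A) = exp(0.5513) = 1.7356.

1.74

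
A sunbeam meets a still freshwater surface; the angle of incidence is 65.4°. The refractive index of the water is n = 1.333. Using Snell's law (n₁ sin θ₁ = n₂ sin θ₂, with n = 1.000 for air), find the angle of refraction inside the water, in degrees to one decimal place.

Snell: sin θ_r = sin θ_i / n = sin 65.4° / 1.333 = 0.9092 / 1.333 = 0.6821.
θ_r = arcsin(0.6821) = 43.01°.

43.0°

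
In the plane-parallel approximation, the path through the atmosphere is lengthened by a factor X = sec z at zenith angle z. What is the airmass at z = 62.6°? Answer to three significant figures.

2.17

X = sec z = 1/cos 62.6° = 1/0.4602 = 2.1730.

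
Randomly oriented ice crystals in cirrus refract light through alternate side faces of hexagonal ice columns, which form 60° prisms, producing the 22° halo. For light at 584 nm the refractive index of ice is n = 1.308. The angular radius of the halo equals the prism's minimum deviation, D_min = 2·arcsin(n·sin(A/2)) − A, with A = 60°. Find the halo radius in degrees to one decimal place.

21.7°

n·sin(A/2) = 1.308 × sin 30° = 1.308 × 0.5000 = 0.6540.
D_min = 2·arcsin(0.6540) − 60° = 2 × 40.844° − 60° = 21.688°.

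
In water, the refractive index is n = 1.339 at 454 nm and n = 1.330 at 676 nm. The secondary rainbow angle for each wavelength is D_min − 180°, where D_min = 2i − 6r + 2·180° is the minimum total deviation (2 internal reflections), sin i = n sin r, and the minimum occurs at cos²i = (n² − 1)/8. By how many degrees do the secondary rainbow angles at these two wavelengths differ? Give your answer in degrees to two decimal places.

2.35°

At 454 nm (n = 1.339): cos²i = 0.09912 → i = 71.650°, r = 45.141°, D_min = 232.451°, rainbow angle = 52.451°.
At 676 nm (n = 1.330): cos²i = 0.09611 → i = 71.940°, r = 45.630°, D_min = 230.101°, rainbow angle = 50.101°.
Angular width = |52.451° − 50.101°| = 2.350°.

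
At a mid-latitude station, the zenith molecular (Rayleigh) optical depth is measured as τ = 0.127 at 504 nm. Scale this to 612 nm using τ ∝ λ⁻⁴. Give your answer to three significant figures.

τ(612 nm) = τ(504 nm) × (504/612)⁴ = 0.127 × (0.8235)⁴ = 0.127 × 0.4600 = 0.0584.

0.0584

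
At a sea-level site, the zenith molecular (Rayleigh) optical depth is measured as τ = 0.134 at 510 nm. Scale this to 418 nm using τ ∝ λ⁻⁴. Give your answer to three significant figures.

τ(418 nm) = τ(510 nm) × (510/418)⁴ = 0.134 × (1.2201)⁴ = 0.134 × 2.2160 = 0.2969.

0.297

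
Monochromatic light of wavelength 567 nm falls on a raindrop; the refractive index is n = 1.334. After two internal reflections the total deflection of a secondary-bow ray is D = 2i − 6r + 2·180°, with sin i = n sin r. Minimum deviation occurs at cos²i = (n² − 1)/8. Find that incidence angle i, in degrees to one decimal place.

cos²i = (1.334² − 1)/8 = (1.77956 − 1)/8 = 0.09744.
cos i = 0.31216, so i = 71.810°.

71.8°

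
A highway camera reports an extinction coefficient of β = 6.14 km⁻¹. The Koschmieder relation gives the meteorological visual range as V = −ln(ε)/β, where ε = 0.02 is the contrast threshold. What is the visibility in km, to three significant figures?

0.637 km

V = −ln(0.02) / 6.14 = 3.912 / 6.14 = 0.6371 km.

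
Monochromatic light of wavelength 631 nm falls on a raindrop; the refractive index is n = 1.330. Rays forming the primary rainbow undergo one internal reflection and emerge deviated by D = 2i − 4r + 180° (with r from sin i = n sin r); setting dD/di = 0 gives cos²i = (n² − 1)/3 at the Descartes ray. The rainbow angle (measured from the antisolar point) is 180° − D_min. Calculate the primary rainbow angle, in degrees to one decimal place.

cos²i = (1.76890 − 1)/3 = 0.25630; i = arccos(0.50626) = 59.585°.
sin r = sin 59.585°/1.330 = 0.64841; r = 40.422°.
D_min = 2·59.585° − 4·40.422° + 180° = 137.484°.
Rainbow angle = 180° − D_min = 42.516°.

42.5°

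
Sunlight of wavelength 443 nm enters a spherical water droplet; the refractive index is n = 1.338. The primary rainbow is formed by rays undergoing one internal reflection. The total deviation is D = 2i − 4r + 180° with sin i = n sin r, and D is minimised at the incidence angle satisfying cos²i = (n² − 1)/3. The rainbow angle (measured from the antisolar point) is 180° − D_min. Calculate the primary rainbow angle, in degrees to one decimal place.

cos²i = (1.79024 − 1)/3 = 0.26341; i = arccos(0.51324) = 59.120°.
sin r = sin 59.120°/1.338 = 0.64144; r = 39.899°.
D_min = 2·59.120° − 4·39.899° + 180° = 138.643°.
Rainbow angle = 180° − D_min = 41.357°.

41.4°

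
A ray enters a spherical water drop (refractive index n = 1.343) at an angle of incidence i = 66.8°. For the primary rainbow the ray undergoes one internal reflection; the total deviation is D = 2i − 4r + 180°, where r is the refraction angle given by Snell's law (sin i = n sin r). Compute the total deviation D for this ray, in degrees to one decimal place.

140.8°

sin r = sin 66.8° / 1.343 = 0.9191/1.343 = 0.6844; r = 43.19°.
D = 2·66.8° − 4·43.19° + 180° = 133.60° − 172.75° + 180° = 140.85°.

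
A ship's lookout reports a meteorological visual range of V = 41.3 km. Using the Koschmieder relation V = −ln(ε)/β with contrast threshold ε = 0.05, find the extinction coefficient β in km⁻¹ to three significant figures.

0.0725 km⁻¹

β = −ln(0.05) / V = 2.996 / 41.3 = 0.0725 km⁻¹.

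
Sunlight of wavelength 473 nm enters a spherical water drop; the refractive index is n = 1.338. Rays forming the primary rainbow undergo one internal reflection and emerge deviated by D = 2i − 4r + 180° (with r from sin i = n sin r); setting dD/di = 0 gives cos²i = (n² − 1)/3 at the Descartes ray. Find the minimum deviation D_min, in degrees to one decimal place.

cos²i = (1.79024 − 1)/3 = 0.26341; i = arccos(0.51324) = 59.120°.
sin r = sin 59.120°/1.338 = 0.64144; r = 39.899°.
D_min = 2·59.120° − 4·39.899° + 180° = 138.643°.

138.6°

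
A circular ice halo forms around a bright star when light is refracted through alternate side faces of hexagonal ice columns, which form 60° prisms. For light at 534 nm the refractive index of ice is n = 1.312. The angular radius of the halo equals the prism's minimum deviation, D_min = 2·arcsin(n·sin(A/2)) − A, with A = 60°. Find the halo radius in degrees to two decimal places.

n·sin(A/2) = 1.312 × sin 30° = 1.312 × 0.5000 = 0.6560.
D_min = 2·arcsin(0.6560) − 60° = 2 × 40.996° − 60° = 21.991°.

21.99°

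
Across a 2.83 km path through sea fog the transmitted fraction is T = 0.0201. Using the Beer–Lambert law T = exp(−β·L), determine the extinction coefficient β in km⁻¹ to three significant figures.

Beer–Lambert: T = exp(−βL) ⇒ β = −ln(T)/L = −ln(0.0201)/2.83 = 3.9070/2.83 = 1.381 km⁻¹.

1.38 km⁻¹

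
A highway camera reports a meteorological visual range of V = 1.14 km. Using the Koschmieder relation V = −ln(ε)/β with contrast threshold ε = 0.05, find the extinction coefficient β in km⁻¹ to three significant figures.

2.63 km⁻¹

β = −ln(0.05) / V = 2.996 / 1.14 = 2.6278 km⁻¹.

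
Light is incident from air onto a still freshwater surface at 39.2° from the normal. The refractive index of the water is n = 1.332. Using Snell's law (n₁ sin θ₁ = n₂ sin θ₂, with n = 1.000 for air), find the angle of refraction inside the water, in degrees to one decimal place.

Snell: sin θ_r = sin θ_i / n = sin 39.2° / 1.332 = 0.6320 / 1.332 = 0.4745.
θ_r = arcsin(0.4745) = 28.33°.

28.3°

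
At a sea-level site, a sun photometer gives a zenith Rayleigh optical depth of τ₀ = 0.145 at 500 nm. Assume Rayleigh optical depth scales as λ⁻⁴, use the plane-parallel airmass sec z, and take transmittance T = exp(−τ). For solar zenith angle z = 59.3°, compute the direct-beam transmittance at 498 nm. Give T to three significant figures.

sec 59.3° = 1.9587.
τ = 0.145 × (500/498)⁴ × 1.9587 = 0.145 × 1.0162 × 1.9587 = 0.2886.
T = exp(−0.2886) = 0.7493.

0.749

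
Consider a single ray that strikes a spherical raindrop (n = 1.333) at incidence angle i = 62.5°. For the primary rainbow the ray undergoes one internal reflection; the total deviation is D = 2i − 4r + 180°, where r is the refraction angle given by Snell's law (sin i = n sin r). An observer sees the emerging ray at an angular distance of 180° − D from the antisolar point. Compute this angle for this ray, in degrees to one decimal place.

41.9°

sin r = sin 62.5° / 1.333 = 0.8870/1.333 = 0.6654; r = 41.71°.
D = 2·62.5° − 4·41.71° + 180° = 125.00° − 166.86° + 180° = 138.14°.
Angle from antisolar point = 180° − D = 41.86°.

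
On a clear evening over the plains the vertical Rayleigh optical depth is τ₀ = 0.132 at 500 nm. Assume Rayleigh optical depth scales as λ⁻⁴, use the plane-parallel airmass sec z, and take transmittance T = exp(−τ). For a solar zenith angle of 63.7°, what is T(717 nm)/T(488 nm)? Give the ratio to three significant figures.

Airmass: sec 63.7° = 2.2570.
τ(717 nm) = 0.132 × (500/717)⁴ × 2.2570 = 0.132 × 0.2365 × 2.2570 = 0.0705.
τ(488 nm) = 0.132 × (500/488)⁴ × 2.2570 = 0.132 × 1.1020 × 2.2570 = 0.3283.
T(717)/T(488) = exp(τ_B − τ_A) = exp(0.2579) = 1.2942.

1.29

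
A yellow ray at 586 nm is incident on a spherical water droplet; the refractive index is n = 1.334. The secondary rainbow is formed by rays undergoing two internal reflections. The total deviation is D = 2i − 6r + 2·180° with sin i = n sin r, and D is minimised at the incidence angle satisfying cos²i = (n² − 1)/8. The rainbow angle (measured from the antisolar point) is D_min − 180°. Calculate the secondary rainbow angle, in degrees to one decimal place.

cos²i = (1.77956 − 1)/8 = 0.09744; i = arccos(0.31216) = 71.810°.
sin r = sin 71.810°/1.334 = 0.71217; r = 45.411°.
D_min = 2·71.810° − 6·45.411° + 360° = 231.153°.
Rainbow angle = D_min − 180° = 51.153°.

51.2°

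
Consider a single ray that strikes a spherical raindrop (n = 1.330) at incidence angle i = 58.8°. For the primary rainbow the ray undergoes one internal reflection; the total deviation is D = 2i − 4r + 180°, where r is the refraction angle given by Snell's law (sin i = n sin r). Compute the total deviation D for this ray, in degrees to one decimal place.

137.5°

sin r = sin 58.8° / 1.330 = 0.8554/1.330 = 0.6431; r = 40.03°.
D = 2·58.8° − 4·40.03° + 180° = 117.60° − 160.10° + 180° = 137.50°.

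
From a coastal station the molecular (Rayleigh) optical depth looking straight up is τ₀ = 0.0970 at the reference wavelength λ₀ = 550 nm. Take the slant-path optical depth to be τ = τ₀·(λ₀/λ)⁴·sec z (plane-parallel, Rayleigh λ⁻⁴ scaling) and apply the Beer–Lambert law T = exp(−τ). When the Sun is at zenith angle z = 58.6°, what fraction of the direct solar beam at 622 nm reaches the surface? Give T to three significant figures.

sec 58.6° = 1.9194.
τ = 0.0970 × (550/622)⁴ × 1.9194 = 0.0970 × 0.6113 × 1.9194 = 0.1138.
T = exp(−0.1138) = 0.8924.

0.892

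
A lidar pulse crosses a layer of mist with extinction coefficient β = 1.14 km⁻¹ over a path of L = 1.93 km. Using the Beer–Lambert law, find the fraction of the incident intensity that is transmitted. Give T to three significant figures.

0.111

τ = β·L = 1.14 × 1.93 = 2.2002.
T = exp(−2.2002) = 0.1108.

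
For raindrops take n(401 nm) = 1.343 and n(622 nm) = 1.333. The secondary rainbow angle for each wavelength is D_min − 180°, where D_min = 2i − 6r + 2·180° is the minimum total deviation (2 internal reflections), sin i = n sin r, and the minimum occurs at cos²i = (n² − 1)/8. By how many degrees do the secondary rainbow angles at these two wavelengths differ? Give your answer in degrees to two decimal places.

2.59°

At 401 nm (n = 1.343): cos²i = 0.10046 → i = 71.522°, r = 44.928°, D_min = 233.478°, rainbow angle = 53.478°.
At 622 nm (n = 1.333): cos²i = 0.09711 → i = 71.843°, r = 45.466°, D_min = 230.891°, rainbow angle = 50.891°.
Angular width = |53.478° − 50.891°| = 2.587°.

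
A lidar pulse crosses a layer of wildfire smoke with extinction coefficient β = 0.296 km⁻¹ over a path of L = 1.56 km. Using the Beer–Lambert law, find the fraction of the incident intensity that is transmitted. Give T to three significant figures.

0.630

τ = β·L = 0.296 × 1.56 = 0.4618.
T = exp(−0.4618) = 0.6302.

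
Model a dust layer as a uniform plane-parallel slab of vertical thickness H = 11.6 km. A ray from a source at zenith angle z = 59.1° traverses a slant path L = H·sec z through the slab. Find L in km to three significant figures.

sec z = 1/cos 59.1° = 1.9473.
L = 11.6 × 1.9473 = 22.588 km.

22.6 km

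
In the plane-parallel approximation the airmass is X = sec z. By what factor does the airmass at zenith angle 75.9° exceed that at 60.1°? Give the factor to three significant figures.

2.05

X(75.9°)/X(60.1°) = sec 75.9° / sec 60.1° = cos 60.1° / cos 75.9° = 0.4985/0.2436 = 2.0462.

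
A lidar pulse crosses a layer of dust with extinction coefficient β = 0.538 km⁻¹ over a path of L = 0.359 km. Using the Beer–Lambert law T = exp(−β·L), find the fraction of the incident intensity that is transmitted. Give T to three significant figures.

0.824

τ = β·L = 0.538 × 0.359 = 0.1931.
T = exp(−0.1931) = 0.8244.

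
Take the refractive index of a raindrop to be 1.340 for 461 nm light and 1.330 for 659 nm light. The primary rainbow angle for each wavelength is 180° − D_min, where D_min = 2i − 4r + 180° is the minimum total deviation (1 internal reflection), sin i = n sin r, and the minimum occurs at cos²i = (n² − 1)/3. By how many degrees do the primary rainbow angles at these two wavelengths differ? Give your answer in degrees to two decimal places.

1.45°

At 461 nm (n = 1.340): cos²i = 0.26520 → i = 59.004°, r = 39.770°, D_min = 138.929°, rainbow angle = 41.071°.
At 659 nm (n = 1.330): cos²i = 0.25630 → i = 59.585°, r = 40.422°, D_min = 137.484°, rainbow angle = 42.516°.
Angular width = |41.071° − 42.516°| = 1.445°.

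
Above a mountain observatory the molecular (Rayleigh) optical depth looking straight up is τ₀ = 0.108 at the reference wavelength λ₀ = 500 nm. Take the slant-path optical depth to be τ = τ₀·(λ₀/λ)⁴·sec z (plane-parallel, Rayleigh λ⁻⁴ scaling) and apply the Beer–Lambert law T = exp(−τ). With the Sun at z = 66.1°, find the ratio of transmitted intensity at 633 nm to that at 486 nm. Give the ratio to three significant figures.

Airmass: sec 66.1° = 2.4683.
τ(633 nm) = 0.108 × (500/633)⁴ × 2.4683 = 0.108 × 0.3893 × 2.4683 = 0.1038.
τ(486 nm) = 0.108 × (500/486)⁴ × 2.4683 = 0.108 × 1.1203 × 2.4683 = 0.2986.
T(633)/T(486) = exp(τ_B − τ_A) = exp(0.1949) = 1.2152.

1.22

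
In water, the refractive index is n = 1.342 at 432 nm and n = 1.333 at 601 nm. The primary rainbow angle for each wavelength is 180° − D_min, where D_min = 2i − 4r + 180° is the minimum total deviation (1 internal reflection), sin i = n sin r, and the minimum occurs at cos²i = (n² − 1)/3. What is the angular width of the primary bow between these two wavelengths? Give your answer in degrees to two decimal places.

1.29°

At 432 nm (n = 1.342): cos²i = 0.26699 → i = 58.888°, r = 39.641°, D_min = 139.213°, rainbow angle = 40.787°.
At 601 nm (n = 1.333): cos²i = 0.25896 → i = 59.410°, r = 40.225°, D_min = 137.922°, rainbow angle = 42.078°.
Angular width = |40.787° − 42.078°| = 1.291°.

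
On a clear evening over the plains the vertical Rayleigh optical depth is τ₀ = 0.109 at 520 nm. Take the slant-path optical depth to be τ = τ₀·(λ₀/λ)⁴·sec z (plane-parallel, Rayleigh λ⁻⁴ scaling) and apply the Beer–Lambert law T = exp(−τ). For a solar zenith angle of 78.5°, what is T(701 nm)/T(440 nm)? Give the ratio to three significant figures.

Airmass: sec 78.5° = 5.0159.
τ(701 nm) = 0.109 × (520/701)⁴ × 5.0159 = 0.109 × 0.3028 × 5.0159 = 0.1655.
τ(440 nm) = 0.109 × (520/440)⁴ × 5.0159 = 0.109 × 1.9508 × 5.0159 = 1.0665.
T(701)/T(440) = exp(τ_B − τ_A) = exp(0.9010) = 2.4620.

2.46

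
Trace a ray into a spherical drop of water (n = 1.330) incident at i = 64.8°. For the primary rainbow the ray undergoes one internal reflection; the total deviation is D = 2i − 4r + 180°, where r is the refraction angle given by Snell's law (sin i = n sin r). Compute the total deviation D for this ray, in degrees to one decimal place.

sin r = sin 64.8° / 1.330 = 0.9048/1.330 = 0.6803; r = 42.87°.
D = 2·64.8° − 4·42.87° + 180° = 129.60° − 171.47° + 180° = 138.13°.

138.1°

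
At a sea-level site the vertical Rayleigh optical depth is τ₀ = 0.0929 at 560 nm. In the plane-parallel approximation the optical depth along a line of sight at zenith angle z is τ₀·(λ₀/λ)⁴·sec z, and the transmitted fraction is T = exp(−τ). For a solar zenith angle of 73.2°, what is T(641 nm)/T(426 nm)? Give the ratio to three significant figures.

2.17

Airmass: sec 73.2° = 3.4598.
τ(641 nm) = 0.0929 × (560/641)⁴ × 3.4598 = 0.0929 × 0.5825 × 3.4598 = 0.1872.
τ(426 nm) = 0.0929 × (560/426)⁴ × 3.4598 = 0.0929 × 2.9862 × 3.4598 = 0.9598.
T(641)/T(426) = exp(τ_B − τ_A) = exp(0.7726) = 2.1653.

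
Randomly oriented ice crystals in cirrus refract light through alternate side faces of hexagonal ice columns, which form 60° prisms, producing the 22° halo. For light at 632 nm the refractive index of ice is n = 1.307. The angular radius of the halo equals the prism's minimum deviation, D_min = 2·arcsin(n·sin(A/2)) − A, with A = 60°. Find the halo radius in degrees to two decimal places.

n·sin(A/2) = 1.307 × sin 30° = 1.307 × 0.5000 = 0.6535.
D_min = 2·arcsin(0.6535) − 60° = 2 × 40.806° − 60° = 21.612°.

21.61°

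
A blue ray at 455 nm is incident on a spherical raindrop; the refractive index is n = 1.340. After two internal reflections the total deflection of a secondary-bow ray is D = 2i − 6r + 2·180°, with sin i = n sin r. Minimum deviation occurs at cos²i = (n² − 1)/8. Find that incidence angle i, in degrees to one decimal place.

71.6°

cos²i = (1.340² − 1)/8 = (1.79560 − 1)/8 = 0.09945.
cos i = 0.31536, so i = 71.618°.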